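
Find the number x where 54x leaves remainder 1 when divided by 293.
38

gcd(54, 293) = 1, so the inverse exists.
Extended Euclidean algorithm on (293, 54):
293 = 5 × 54 + 23  ⟹  23 = (1)·293 + (-5)·54
54 = 2 × 23 + 8  ⟹  8 = (-2)·293 + (11)·54
23 = 2 × 8 + 7  ⟹  7 = (5)·293 + (-27)·54
8 = 1 × 7 + 1  ⟹  1 = (-7)·293 + (38)·54
So (38)·54 ≡ 1 (mod 293), i.e. 54^(-1) ≡ 38 (mod 293).
Check: 54 × 38 = 2052 ≡ 1 (mod 293)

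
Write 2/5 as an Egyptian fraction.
1/3 + 1/15

Greedy algorithm:
2/5: ceiling(5/2) = 3, use 1/3
1/15: ceiling(15/1) = 15, use 1/15
Result: 2/5 = 1/3 + 1/15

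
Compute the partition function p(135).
9035836076

p(n) counts ways to write n as a sum of positive integers (order ignored).
Euler's pentagonal recurrence: p(k) = p(k-1) + p(k-2) - p(k-5) - p(k-7) + p(k-12) + p(k-15) - ... (offsets j(3j∓1)/2, signs ++--, p(0)=1, p(<0)=0).
DP table for k = 0..134: p(0)=1, p(1)=1, p(2)=2, p(3)=3, p(4)=5, p(5)=7, p(6)=11, p(7)=15, p(8)=22, p(9)=30, p(10)=42, p(11)=56, p(12)=77, p(13)=101, p(14)=135, p(15)=176, p(16)=231, p(17)=297, p(18)=385, p(19)=490, p(20)=627, p(21)=792, p(22)=1002, p(23)=1255, p(24)=1575, p(25)=1958, p(26)=2436, p(27)=3010, p(28)=3718, p(29)=4565, p(30)=5604, p(31)=6842, p(32)=8349, p(33)=10143, p(34)=12310, p(35)=14883, p(36)=17977, p(37)=21637, p(38)=26015, p(39)=31185, p(40)=37338, p(41)=44583, p(42)=53174, p(43)=63261, p(44)=75175, p(45)=89134, p(46)=105558, p(47)=124754, p(48)=147273, p(49)=173525, p(50)=204226, p(51)=239943, p(52)=281589, p(53)=329931, p(54)=386155, p(55)=451276, p(56)=526823, p(57)=614154, p(58)=715220, p(59)=831820, p(60)=966467, p(61)=1121505, p(62)=1300156, p(63)=1505499, p(64)=1741630, p(65)=2012558, p(66)=2323520, p(67)=2679689, p(68)=3087735, p(69)=3554345, p(70)=4087968, p(71)=4697205, p(72)=5392783, p(73)=6185689, p(74)=7089500, p(75)=8118264, p(76)=9289091, p(77)=10619863, p(78)=12132164, p(79)=13848650, p(80)=15796476, p(81)=18004327, p(82)=20506255, p(83)=23338469, p(84)=26543660, p(85)=30167357, p(86)=34262962, p(87)=38887673, p(88)=44108109, p(89)=49995925, p(90)=56634173, p(91)=64112359, p(92)=72533807, p(93)=82010177, p(94)=92669720, p(95)=104651419, p(96)=118114304, p(97)=133230930, p(98)=150198136, p(99)=169229875, p(100)=190569292, p(101)=214481126, p(102)=241265379, p(103)=271248950, p(104)=304801365, p(105)=342325709, p(106)=384276336, p(107)=431149389, p(108)=483502844, p(109)=541946240, p(110)=607163746, p(111)=679903203, p(112)=761002156, p(113)=851376628, p(114)=952050665, p(115)=1064144451, p(116)=1188908248, p(117)=1327710076, p(118)=1482074143, p(119)=1653668665, p(120)=1844349560, p(121)=2056148051, p(122)=2291320912, p(123)=2552338241, p(124)=2841940500, p(125)=3163127352, p(126)=3519222692, p(127)=3913864295, p(128)=4351078600, p(129)=4835271870, p(130)=5371315400, p(131)=5964539504, p(132)=6620830889, p(133)=7346629512, p(134)=8149040695.
Final step: p(135) = p(134) + p(133) - p(130) - p(128) + p(123) + p(120) - p(113) - p(109) + p(100) + p(95) - p(84) - p(78) + p(65) + p(58) - p(43) - p(35) + p(18) + p(9)
= 8149040695 + 7346629512 - 5371315400 - 4351078600 + 2552338241 + 1844349560 - 851376628 - 541946240 + 190569292 + 104651419 - 26543660 - 12132164 + 2012558 + 715220 - 63261 - 14883 + 385 + 30
= 9035836076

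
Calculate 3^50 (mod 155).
129

Repeated squaring. Binary of 50 = 110010.
3^1 ≡ 3 (mod 155); 3^2 ≡ 9 (mod 155); 3^4 ≡ 81 (mod 155); 3^8 ≡ 51 (mod 155); 3^16 ≡ 121 (mod 155); 3^32 ≡ 71 (mod 155)
3^50 = 3^2 × 3^16 × 3^32 ≡ 129 (mod 155)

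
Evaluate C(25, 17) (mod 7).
5

Using Lucas' theorem:
Write n=25 and k=17 in base 7:
n in base 7: [3, 4]
k in base 7: [2, 3]
C(25,17) mod 7 = ∏ C(n_i, k_i) mod 7
Digit binomials (mod 7): C(3,2) = 3; C(4,3) = 4
Product: 3 × 4 = 12 ≡ 5 (mod 7)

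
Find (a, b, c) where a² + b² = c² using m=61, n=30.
(2821, 3660, 4621)

Euclid's formula: a = m² - n², b = 2mn, c = m² + n²
m = 61, n = 30
a = 61² - 30² = 3721 - 900 = 2821
b = 2 × 61 × 30 = 3660
c = 61² + 30² = 3721 + 900 = 4621
Verification: 2821² + 3660² = 7958041 + 13395600 = 21353641 = 4621² ✓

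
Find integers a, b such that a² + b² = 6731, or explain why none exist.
Not possible

Factorization: 6731 = 53 × 127
By Fermat: n is sum of two squares iff every prime p ≡ 3 (mod 4) appears to even power.
Prime(s) ≡ 3 (mod 4) with odd exponent: [(127, 1)]
Therefore 6731 cannot be expressed as a² + b².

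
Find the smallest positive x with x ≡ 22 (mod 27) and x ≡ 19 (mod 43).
535

Using Chinese Remainder Theorem:
M = 27 × 43 = 1161
M1 = 43, M2 = 27
y1 = 43^(-1) mod 27 = 22
y2 = 27^(-1) mod 43 = 8
x = (22×43×22 + 19×27×8) mod 1161 = 535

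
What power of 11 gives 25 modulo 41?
28

Baby-step giant-step with step n = ⌈√41⌉ = 7.
Baby steps 11^j mod 41 (j:value) for j=0..6: 0:1, 1:11, 2:39, 3:19, 4:4, 5:3, 6:33.
Giant-step multiplier: 11^(-7) ≡ 11^(40-7) = 11^33 ≡ 34 (mod 41).
Giant steps γ_i = 25·34^i mod 41: γ_0=25, γ_1=30, γ_2=36, γ_3=35, γ_4=1 (in table at j=0).
x = i·n + j = 4·7 + 0 = 28.
Check: 11^28 ≡ 25 (mod 41).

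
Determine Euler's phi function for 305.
240

305 = 5 × 61
φ(n) = n × ∏(1 - 1/p) for each prime p dividing n
φ(305) = 305 × (1 - 1/5) × (1 - 1/61) = 240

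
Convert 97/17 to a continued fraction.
[5; 1, 2, 2, 2]

Euclidean algorithm steps:
97 = 5 × 17 + 12
17 = 1 × 12 + 5
12 = 2 × 5 + 2
5 = 2 × 2 + 1
2 = 2 × 1 + 0
Continued fraction: [5; 1, 2, 2, 2]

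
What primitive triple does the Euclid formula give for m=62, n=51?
(1243, 6324, 6445)

Euclid's formula: a = m² - n², b = 2mn, c = m² + n²
m = 62, n = 51
a = 62² - 51² = 3844 - 2601 = 1243
b = 2 × 62 × 51 = 6324
c = 62² + 51² = 3844 + 2601 = 6445
Verification: 1243² + 6324² = 1545049 + 39992976 = 41538025 = 6445² ✓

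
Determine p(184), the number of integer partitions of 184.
980462880430

p(n) counts ways to write n as a sum of positive integers (order ignored).
Euler's pentagonal recurrence: p(k) = p(k-1) + p(k-2) - p(k-5) - p(k-7) + p(k-12) + p(k-15) - ... (offsets j(3j∓1)/2, signs ++--, p(0)=1, p(<0)=0).
DP table for k = 0..183: p(0)=1, p(1)=1, p(2)=2, p(3)=3, p(4)=5, p(5)=7, p(6)=11, p(7)=15, p(8)=22, p(9)=30, p(10)=42, p(11)=56, p(12)=77, p(13)=101, p(14)=135, p(15)=176, p(16)=231, p(17)=297, p(18)=385, p(19)=490, p(20)=627, p(21)=792, p(22)=1002, p(23)=1255, p(24)=1575, p(25)=1958, p(26)=2436, p(27)=3010, p(28)=3718, p(29)=4565, p(30)=5604, p(31)=6842, p(32)=8349, p(33)=10143, p(34)=12310, p(35)=14883, p(36)=17977, p(37)=21637, p(38)=26015, p(39)=31185, p(40)=37338, p(41)=44583, p(42)=53174, p(43)=63261, p(44)=75175, p(45)=89134, p(46)=105558, p(47)=124754, p(48)=147273, p(49)=173525, p(50)=204226, p(51)=239943, p(52)=281589, p(53)=329931, p(54)=386155, p(55)=451276, p(56)=526823, p(57)=614154, p(58)=715220, p(59)=831820, p(60)=966467, p(61)=1121505, p(62)=1300156, p(63)=1505499, p(64)=1741630, p(65)=2012558, p(66)=2323520, p(67)=2679689, p(68)=3087735, p(69)=3554345, p(70)=4087968, p(71)=4697205, p(72)=5392783, p(73)=6185689, p(74)=7089500, p(75)=8118264, p(76)=9289091, p(77)=10619863, p(78)=12132164, p(79)=13848650, p(80)=15796476, p(81)=18004327, p(82)=20506255, p(83)=23338469, p(84)=26543660, p(85)=30167357, p(86)=34262962, p(87)=38887673, p(88)=44108109, p(89)=49995925, p(90)=56634173, p(91)=64112359, p(92)=72533807, p(93)=82010177, p(94)=92669720, p(95)=104651419, p(96)=118114304, p(97)=133230930, p(98)=150198136, p(99)=169229875, p(100)=190569292, p(101)=214481126, p(102)=241265379, p(103)=271248950, p(104)=304801365, p(105)=342325709, p(106)=384276336, p(107)=431149389, p(108)=483502844, p(109)=541946240, p(110)=607163746, p(111)=679903203, p(112)=761002156, p(113)=851376628, p(114)=952050665, p(115)=1064144451, p(116)=1188908248, p(117)=1327710076, p(118)=1482074143, p(119)=1653668665, p(120)=1844349560, p(121)=2056148051, p(122)=2291320912, p(123)=2552338241, p(124)=2841940500, p(125)=3163127352, p(126)=3519222692, p(127)=3913864295, p(128)=4351078600, p(129)=4835271870, p(130)=5371315400, p(131)=5964539504, p(132)=6620830889, p(133)=7346629512, p(134)=8149040695, p(135)=9035836076, p(136)=10015581680, p(137)=11097645016, p(138)=12292341831, p(139)=13610949895, p(140)=15065878135, p(141)=16670689208, p(142)=18440293320, p(143)=20390982757, p(144)=22540654445, p(145)=24908858009, p(146)=27517052599, p(147)=30388671978, p(148)=33549419497, p(149)=37027355200, p(150)=40853235313, p(151)=45060624582, p(152)=49686288421, p(153)=54770336324, p(154)=60356673280, p(155)=66493182097, p(156)=73232243759, p(157)=80630964769, p(158)=88751778802, p(159)=97662728555, p(160)=107438159466, p(161)=118159068427, p(162)=129913904637, p(163)=142798995930, p(164)=156919475295, p(165)=172389800255, p(166)=189334822579, p(167)=207890420102, p(168)=228204732751, p(169)=250438925115, p(170)=274768617130, p(171)=301384802048, p(172)=330495499613, p(173)=362326859895, p(174)=397125074750, p(175)=435157697830, p(176)=476715857290, p(177)=522115831195, p(178)=571701605655, p(179)=625846753120, p(180)=684957390936, p(181)=749474411781, p(182)=819876908323, p(183)=896684817527.
Final step: p(184) = p(183) + p(182) - p(179) - p(177) + p(172) + p(169) - p(162) - p(158) + p(149) + p(144) - p(133) - p(127) + p(114) + p(107) - p(92) - p(84) + p(67) + p(58) - p(39) - p(29) + p(8)
= 896684817527 + 819876908323 - 625846753120 - 522115831195 + 330495499613 + 250438925115 - 129913904637 - 88751778802 + 37027355200 + 22540654445 - 7346629512 - 3913864295 + 952050665 + 431149389 - 72533807 - 26543660 + 2679689 + 715220 - 31185 - 4565 + 22
= 980462880430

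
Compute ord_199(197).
198

199 is prime, so ord(197) divides φ(199) = 198.
Divisors of 198: 1, 2, 3, 6, 9, 11, 18, 22, 33, 66, 99, 198.
Repeated squaring: 197^1 ≡ 197, 197^2 ≡ 4, 197^4 ≡ 16, 197^8 ≡ 57, 197^16 ≡ 65, 197^32 ≡ 46, 197^64 ≡ 126, 197^128 ≡ 155 (mod 199).
Test 197^d mod 199 for each divisor d in increasing order:
197^1 ≡ 197
197^2 ≡ 4
197^3 = 197^2·197^1 ≡ 191
197^6 = 197^4·197^2 ≡ 64
197^9 = 197^8·197^1 ≡ 85
197^11 = 197^8·197^2·197^1 ≡ 141
197^18 = 197^16·197^2 ≡ 61
197^22 = 197^16·197^4·197^2 ≡ 180
197^33 = 197^32·197^1 ≡ 107
197^66 = 197^64·197^2 ≡ 106
197^99 = 197^64·197^32·197^2·197^1 ≡ 198
197^198 = 197^128·197^64·197^4·197^2 ≡ 1  ← first divisor giving 1
The order is 198.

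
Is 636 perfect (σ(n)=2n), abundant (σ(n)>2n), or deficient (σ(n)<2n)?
abundant

Proper divisors of 636: sum = 1 + 2 + 3 + 4 + 6 + 12 + 53 + 106 + 159 + 212 + 318 = 876
Since 876 > 636, 636 is abundant.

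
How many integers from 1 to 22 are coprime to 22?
10

22 = 2 × 11
φ(n) = n × ∏(1 - 1/p) for each prime p dividing n
φ(22) = 22 × (1 - 1/2) × (1 - 1/11) = 10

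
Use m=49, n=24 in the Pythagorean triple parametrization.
(1825, 2352, 2977)

Euclid's formula: a = m² - n², b = 2mn, c = m² + n²
m = 49, n = 24
a = 49² - 24² = 2401 - 576 = 1825
b = 2 × 49 × 24 = 2352
c = 49² + 24² = 2401 + 576 = 2977
Verification: 1825² + 2352² = 3330625 + 5531904 = 8862529 = 2977² ✓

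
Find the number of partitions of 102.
241265379

p(n) counts ways to write n as a sum of positive integers (order ignored).
Euler's pentagonal recurrence: p(k) = p(k-1) + p(k-2) - p(k-5) - p(k-7) + p(k-12) + p(k-15) - ... (offsets j(3j∓1)/2, signs ++--, p(0)=1, p(<0)=0).
DP table for k = 0..101: p(0)=1, p(1)=1, p(2)=2, p(3)=3, p(4)=5, p(5)=7, p(6)=11, p(7)=15, p(8)=22, p(9)=30, p(10)=42, p(11)=56, p(12)=77, p(13)=101, p(14)=135, p(15)=176, p(16)=231, p(17)=297, p(18)=385, p(19)=490, p(20)=627, p(21)=792, p(22)=1002, p(23)=1255, p(24)=1575, p(25)=1958, p(26)=2436, p(27)=3010, p(28)=3718, p(29)=4565, p(30)=5604, p(31)=6842, p(32)=8349, p(33)=10143, p(34)=12310, p(35)=14883, p(36)=17977, p(37)=21637, p(38)=26015, p(39)=31185, p(40)=37338, p(41)=44583, p(42)=53174, p(43)=63261, p(44)=75175, p(45)=89134, p(46)=105558, p(47)=124754, p(48)=147273, p(49)=173525, p(50)=204226, p(51)=239943, p(52)=281589, p(53)=329931, p(54)=386155, p(55)=451276, p(56)=526823, p(57)=614154, p(58)=715220, p(59)=831820, p(60)=966467, p(61)=1121505, p(62)=1300156, p(63)=1505499, p(64)=1741630, p(65)=2012558, p(66)=2323520, p(67)=2679689, p(68)=3087735, p(69)=3554345, p(70)=4087968, p(71)=4697205, p(72)=5392783, p(73)=6185689, p(74)=7089500, p(75)=8118264, p(76)=9289091, p(77)=10619863, p(78)=12132164, p(79)=13848650, p(80)=15796476, p(81)=18004327, p(82)=20506255, p(83)=23338469, p(84)=26543660, p(85)=30167357, p(86)=34262962, p(87)=38887673, p(88)=44108109, p(89)=49995925, p(90)=56634173, p(91)=64112359, p(92)=72533807, p(93)=82010177, p(94)=92669720, p(95)=104651419, p(96)=118114304, p(97)=133230930, p(98)=150198136, p(99)=169229875, p(100)=190569292, p(101)=214481126.
Final step: p(102) = p(101) + p(100) - p(97) - p(95) + p(90) + p(87) - p(80) - p(76) + p(67) + p(62) - p(51) - p(45) + p(32) + p(25) - p(10) - p(2)
= 214481126 + 190569292 - 133230930 - 104651419 + 56634173 + 38887673 - 15796476 - 9289091 + 2679689 + 1300156 - 239943 - 89134 + 8349 + 1958 - 42 - 2
= 241265379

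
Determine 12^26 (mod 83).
31

Repeated squaring. Binary of 26 = 11010.
12^1 ≡ 12 (mod 83); 12^2 ≡ 61 (mod 83); 12^4 ≡ 69 (mod 83); 12^8 ≡ 30 (mod 83); 12^16 ≡ 70 (mod 83)
12^26 = 12^2 × 12^8 × 12^16 ≡ 31 (mod 83)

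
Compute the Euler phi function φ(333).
216

333 = 3^2 × 37
φ(n) = n × ∏(1 - 1/p) for each prime p dividing n
φ(333) = 333 × (1 - 1/3) × (1 - 1/37) = 216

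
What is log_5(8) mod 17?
2

Baby-step giant-step with step n = ⌈√17⌉ = 5.
Baby steps 5^j mod 17 (j:value) for j=0..4: 0:1, 1:5, 2:8, 3:6, 4:13.
h = 8 is already in the table at j=2, so x = 2.
Check: 5^2 ≡ 8 (mod 17).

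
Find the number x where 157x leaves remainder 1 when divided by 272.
149

gcd(157, 272) = 1, so the inverse exists.
Extended Euclidean algorithm on (272, 157):
272 = 1 × 157 + 115  ⟹  115 = (1)·272 + (-1)·157
157 = 1 × 115 + 42  ⟹  42 = (-1)·272 + (2)·157
115 = 2 × 42 + 31  ⟹  31 = (3)·272 + (-5)·157
42 = 1 × 31 + 11  ⟹  11 = (-4)·272 + (7)·157
31 = 2 × 11 + 9  ⟹  9 = (11)·272 + (-19)·157
11 = 1 × 9 + 2  ⟹  2 = (-15)·272 + (26)·157
9 = 4 × 2 + 1  ⟹  1 = (71)·272 + (-123)·157
So (-123)·157 ≡ 1 (mod 272), i.e. 157^(-1) ≡ -123 ≡ 149 (mod 272).
Check: 157 × 149 = 23393 ≡ 1 (mod 272)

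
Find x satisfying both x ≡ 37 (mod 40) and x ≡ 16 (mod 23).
637

Using Chinese Remainder Theorem:
M = 40 × 23 = 920
M1 = 23, M2 = 40
y1 = 23^(-1) mod 40 = 7
y2 = 40^(-1) mod 23 = 19
x = (37×23×7 + 16×40×19) mod 920 = 637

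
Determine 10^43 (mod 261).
19

Repeated squaring. Binary of 43 = 101011.
10^1 ≡ 10 (mod 261); 10^2 ≡ 100 (mod 261); 10^4 ≡ 82 (mod 261); 10^8 ≡ 199 (mod 261); 10^16 ≡ 190 (mod 261); 10^32 ≡ 82 (mod 261)
10^43 = 10^1 × 10^2 × 10^8 × 10^32 ≡ 19 (mod 261)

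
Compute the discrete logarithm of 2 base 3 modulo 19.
7

Baby-step giant-step with step n = ⌈√19⌉ = 5.
Baby steps 3^j mod 19 (j:value) for j=0..4: 0:1, 1:3, 2:9, 3:8, 4:5.
Giant-step multiplier: 3^(-5) ≡ 3^(18-5) = 3^13 ≡ 14 (mod 19).
Giant steps γ_i = 2·14^i mod 19: γ_0=2, γ_1=9 (in table at j=2).
x = i·n + j = 1·5 + 2 = 7.
Check: 3^7 ≡ 2 (mod 19).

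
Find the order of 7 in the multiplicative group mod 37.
9

37 is prime, so ord(7) divides φ(37) = 36.
Divisors of 36: 1, 2, 3, 4, 6, 9, 12, 18, 36.
Repeated squaring: 7^1 ≡ 7, 7^2 ≡ 12, 7^4 ≡ 33, 7^8 ≡ 16, 7^16 ≡ 34, 7^32 ≡ 9 (mod 37).
Test 7^d mod 37 for each divisor d in increasing order:
7^1 ≡ 7
7^2 ≡ 12
7^3 = 7^2·7^1 ≡ 10
7^4 ≡ 33
7^6 = 7^4·7^2 ≡ 26
7^9 = 7^8·7^1 ≡ 1  ← first divisor giving 1
The order is 9.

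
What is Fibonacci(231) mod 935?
474

Matrix identity: Q^n = [[F_(n+1), F_n], [F_n, F_(n-1)]] with Q = [[1,1],[1,0]].
n = 231 = 11100111₂. Square-and-multiply, entries mod 935:
Q^1 = [[1,1],[1,0]]
Q^3 = (Q^1)²·Q = [[3,2],[2,1]]
Q^7 = (Q^3)²·Q = [[21,13],[13,8]]
Q^14 = (Q^7)² = [[610,377],[377,233]]
Q^28 = (Q^14)² = [[914,846],[846,68]]
Q^57 = (Q^28)²·Q = [[439,882],[882,492]]
Q^115 = (Q^57)²·Q = [[327,115],[115,212]]
Q^231 = (Q^115)²·Q = [[749,474],[474,275]]
F_231 mod 935 = Q^231[0][1] = 474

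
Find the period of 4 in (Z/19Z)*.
9

19 is prime, so ord(4) divides φ(19) = 18.
Divisors of 18: 1, 2, 3, 6, 9, 18.
Repeated squaring: 4^1 ≡ 4, 4^2 ≡ 16, 4^4 ≡ 9, 4^8 ≡ 5, 4^16 ≡ 6 (mod 19).
Test 4^d mod 19 for each divisor d in increasing order:
4^1 ≡ 4
4^2 ≡ 16
4^3 = 4^2·4^1 ≡ 7
4^6 = 4^4·4^2 ≡ 11
4^9 = 4^8·4^1 ≡ 1  ← first divisor giving 1
The order is 9.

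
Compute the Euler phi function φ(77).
60

77 = 7 × 11
φ(n) = n × ∏(1 - 1/p) for each prime p dividing n
φ(77) = 77 × (1 - 1/7) × (1 - 1/11) = 60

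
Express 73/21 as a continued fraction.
[3; 2, 10]

Euclidean algorithm steps:
73 = 3 × 21 + 10
21 = 2 × 10 + 1
10 = 10 × 1 + 0
Continued fraction: [3; 2, 10]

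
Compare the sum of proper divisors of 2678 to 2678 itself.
deficient

Proper divisors of 2678: sum = 1 + 2 + 13 + 26 + 103 + 206 + 1339 = 1690
Since 1690 < 2678, 2678 is deficient.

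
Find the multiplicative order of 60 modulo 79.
78

79 is prime, so ord(60) divides φ(79) = 78.
Divisors of 78: 1, 2, 3, 6, 13, 26, 39, 78.
Repeated squaring: 60^1 ≡ 60, 60^2 ≡ 45, 60^4 ≡ 50, 60^8 ≡ 51, 60^16 ≡ 73, 60^32 ≡ 36, 60^64 ≡ 32 (mod 79).
Test 60^d mod 79 for each divisor d in increasing order:
60^1 ≡ 60
60^2 ≡ 45
60^3 = 60^2·60^1 ≡ 14
60^6 = 60^4·60^2 ≡ 38
60^13 = 60^8·60^4·60^1 ≡ 56
60^26 = 60^16·60^8·60^2 ≡ 55
60^39 = 60^32·60^4·60^2·60^1 ≡ 78
60^78 = 60^64·60^8·60^4·60^2 ≡ 1  ← first divisor giving 1
The order is 78.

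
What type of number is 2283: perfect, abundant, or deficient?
deficient

Proper divisors of 2283: sum = 1 + 3 + 761 = 765
Since 765 < 2283, 2283 is deficient.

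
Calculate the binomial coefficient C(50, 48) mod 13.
3

Using Lucas' theorem:
Write n=50 and k=48 in base 13:
n in base 13: [3, 11]
k in base 13: [3, 9]
C(50,48) mod 13 = ∏ C(n_i, k_i) mod 13
Digit binomials (mod 13): C(3,3) = 1; C(11,9) = 55 ≡ 3
Product: 1 × 3 = 3 ≡ 3 (mod 13)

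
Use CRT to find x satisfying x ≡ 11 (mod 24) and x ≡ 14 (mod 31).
107

Using Chinese Remainder Theorem:
M = 24 × 31 = 744
M1 = 31, M2 = 24
y1 = 31^(-1) mod 24 = 7
y2 = 24^(-1) mod 31 = 22
x = (11×31×7 + 14×24×22) mod 744 = 107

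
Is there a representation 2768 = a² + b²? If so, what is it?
8² + 52² (a=8, b=52)

Factorization: 2768 = 2^4 × 173
By Fermat: n is sum of two squares iff every prime p ≡ 3 (mod 4) appears to even power.
All primes ≡ 3 (mod 4) appear to even power.
Search a = 0, 1, 2, … for 2768 - a² a perfect square: first hit at a = 8: 2768 - 64 = 2704 = 52².
2768 = 8² + 52² = 64 + 2704 ✓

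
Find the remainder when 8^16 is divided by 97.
1

Repeated squaring. Binary of 16 = 10000.
8^1 ≡ 8 (mod 97); 8^2 ≡ 64 (mod 97); 8^4 ≡ 22 (mod 97); 8^8 ≡ 96 (mod 97); 8^16 ≡ 1 (mod 97)
8^16 = 8^16 ≡ 1 (mod 97)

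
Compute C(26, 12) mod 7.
3

Using Lucas' theorem:
Write n=26 and k=12 in base 7:
n in base 7: [3, 5]
k in base 7: [1, 5]
C(26,12) mod 7 = ∏ C(n_i, k_i) mod 7
Digit binomials (mod 7): C(3,1) = 3; C(5,5) = 1
Product: 3 × 1 = 3 ≡ 3 (mod 7)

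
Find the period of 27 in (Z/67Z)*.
22

67 is prime, so ord(27) divides φ(67) = 66.
Divisors of 66: 1, 2, 3, 6, 11, 22, 33, 66.
Repeated squaring: 27^1 ≡ 27, 27^2 ≡ 59, 27^4 ≡ 64, 27^8 ≡ 9, 27^16 ≡ 14, 27^32 ≡ 62, 27^64 ≡ 25 (mod 67).
Test 27^d mod 67 for each divisor d in increasing order:
27^1 ≡ 27
27^2 ≡ 59
27^3 = 27^2·27^1 ≡ 52
27^6 = 27^4·27^2 ≡ 24
27^11 = 27^8·27^2·27^1 ≡ 66
27^22 = 27^16·27^4·27^2 ≡ 1  ← first divisor giving 1
The order is 22.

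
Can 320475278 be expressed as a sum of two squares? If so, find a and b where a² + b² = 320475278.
Not possible

Factorization: 320475278 = 2 × 37 × 163^3
By Fermat: n is sum of two squares iff every prime p ≡ 3 (mod 4) appears to even power.
Prime(s) ≡ 3 (mod 4) with odd exponent: [(163, 3)]
Therefore 320475278 cannot be expressed as a² + b².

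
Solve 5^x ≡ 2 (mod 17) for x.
6

Baby-step giant-step with step n = ⌈√17⌉ = 5.
Baby steps 5^j mod 17 (j:value) for j=0..4: 0:1, 1:5, 2:8, 3:6, 4:13.
Giant-step multiplier: 5^(-5) ≡ 5^(16-5) = 5^11 ≡ 11 (mod 17).
Giant steps γ_i = 2·11^i mod 17: γ_0=2, γ_1=5 (in table at j=1).
x = i·n + j = 1·5 + 1 = 6.
Check: 5^6 ≡ 2 (mod 17).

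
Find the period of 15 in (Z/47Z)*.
46

47 is prime, so ord(15) divides φ(47) = 46.
Divisors of 46: 1, 2, 23, 46.
Repeated squaring: 15^1 ≡ 15, 15^2 ≡ 37, 15^4 ≡ 6, 15^8 ≡ 36, 15^16 ≡ 27, 15^32 ≡ 24 (mod 47).
Test 15^d mod 47 for each divisor d in increasing order:
15^1 ≡ 15
15^2 ≡ 37
15^23 = 15^16·15^4·15^2·15^1 ≡ 46
15^46 = 15^32·15^8·15^4·15^2 ≡ 1  ← first divisor giving 1
The order is 46.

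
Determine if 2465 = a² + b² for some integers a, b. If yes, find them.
8² + 49² (a=8, b=49)

Factorization: 2465 = 5 × 17 × 29
By Fermat: n is sum of two squares iff every prime p ≡ 3 (mod 4) appears to even power.
All primes ≡ 3 (mod 4) appear to even power.
Search a = 0, 1, 2, … for 2465 - a² a perfect square: first hit at a = 8: 2465 - 64 = 2401 = 49².
2465 = 8² + 49² = 64 + 2401 ✓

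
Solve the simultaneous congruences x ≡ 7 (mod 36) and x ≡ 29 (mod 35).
799

Using Chinese Remainder Theorem:
M = 36 × 35 = 1260
M1 = 35, M2 = 36
y1 = 35^(-1) mod 36 = 35
y2 = 36^(-1) mod 35 = 1
x = (7×35×35 + 29×36×1) mod 1260 = 799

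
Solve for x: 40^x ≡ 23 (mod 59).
21

Baby-step giant-step with step n = ⌈√59⌉ = 8.
Baby steps 40^j mod 59 (j:value) for j=0..7: 0:1, 1:40, 2:7, 3:44, 4:49, 5:13, 6:48, 7:32.
Giant-step multiplier: 40^(-8) ≡ 40^(58-8) = 40^50 ≡ 36 (mod 59).
Giant steps γ_i = 23·36^i mod 59: γ_0=23, γ_1=2, γ_2=13 (in table at j=5).
x = i·n + j = 2·8 + 5 = 21.
Check: 40^21 ≡ 23 (mod 59).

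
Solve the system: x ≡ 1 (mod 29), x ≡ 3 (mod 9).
30

Using Chinese Remainder Theorem:
M = 29 × 9 = 261
M1 = 9, M2 = 29
y1 = 9^(-1) mod 29 = 13
y2 = 29^(-1) mod 9 = 5
x = (1×9×13 + 3×29×5) mod 261 = 30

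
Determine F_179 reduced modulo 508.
393

Matrix identity: Q^n = [[F_(n+1), F_n], [F_n, F_(n-1)]] with Q = [[1,1],[1,0]].
n = 179 = 10110011₂. Square-and-multiply, entries mod 508:
Q^1 = [[1,1],[1,0]]
Q^2 = (Q^1)² = [[2,1],[1,1]]
Q^5 = (Q^2)²·Q = [[8,5],[5,3]]
Q^11 = (Q^5)²·Q = [[144,89],[89,55]]
Q^22 = (Q^11)² = [[209,439],[439,278]]
Q^44 = (Q^22)² = [[182,433],[433,257]]
Q^89 = (Q^44)²·Q = [[236,141],[141,95]]
Q^179 = (Q^89)²·Q = [[328,393],[393,443]]
F_179 mod 508 = Q^179[0][1] = 393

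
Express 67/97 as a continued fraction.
[0; 1, 2, 4, 3, 2]

Euclidean algorithm steps:
67 = 0 × 97 + 67
97 = 1 × 67 + 30
67 = 2 × 30 + 7
30 = 4 × 7 + 2
7 = 3 × 2 + 1
2 = 2 × 1 + 0
Continued fraction: [0; 1, 2, 4, 3, 2]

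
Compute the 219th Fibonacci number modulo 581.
432

Matrix identity: Q^n = [[F_(n+1), F_n], [F_n, F_(n-1)]] with Q = [[1,1],[1,0]].
n = 219 = 11011011₂. Square-and-multiply, entries mod 581:
Q^1 = [[1,1],[1,0]]
Q^3 = (Q^1)²·Q = [[3,2],[2,1]]
Q^6 = (Q^3)² = [[13,8],[8,5]]
Q^13 = (Q^6)²·Q = [[377,233],[233,144]]
Q^27 = (Q^13)²·Q = [[4,40],[40,545]]
Q^54 = (Q^27)² = [[454,463],[463,572]]
Q^109 = (Q^54)²·Q = [[202,422],[422,361]]
Q^219 = (Q^109)²·Q = [[389,432],[432,538]]
F_219 mod 581 = Q^219[0][1] = 432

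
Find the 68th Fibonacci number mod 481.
53

Matrix identity: Q^n = [[F_(n+1), F_n], [F_n, F_(n-1)]] with Q = [[1,1],[1,0]].
n = 68 = 1000100₂. Square-and-multiply, entries mod 481:
Q^1 = [[1,1],[1,0]]
Q^2 = (Q^1)² = [[2,1],[1,1]]
Q^4 = (Q^2)² = [[5,3],[3,2]]
Q^8 = (Q^4)² = [[34,21],[21,13]]
Q^17 = (Q^8)²·Q = [[179,154],[154,25]]
Q^34 = (Q^17)² = [[442,151],[151,291]]
Q^68 = (Q^34)² = [[272,53],[53,219]]
F_68 mod 481 = Q^68[0][1] = 53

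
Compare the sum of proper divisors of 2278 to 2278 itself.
deficient

Proper divisors of 2278: sum = 1 + 2 + 17 + 34 + 67 + 134 + 1139 = 1394
Since 1394 < 2278, 2278 is deficient.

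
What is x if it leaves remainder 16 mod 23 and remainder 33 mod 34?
407

Using Chinese Remainder Theorem:
M = 23 × 34 = 782
M1 = 34, M2 = 23
y1 = 34^(-1) mod 23 = 21
y2 = 23^(-1) mod 34 = 3
x = (16×34×21 + 33×23×3) mod 782 = 407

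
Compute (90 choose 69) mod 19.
3

Using Lucas' theorem:
Write n=90 and k=69 in base 19:
n in base 19: [4, 14]
k in base 19: [3, 12]
C(90,69) mod 19 = ∏ C(n_i, k_i) mod 19
Digit binomials (mod 19): C(4,3) = 4; C(14,12) = 91 ≡ 15
Product: 4 × 15 = 60 ≡ 3 (mod 19)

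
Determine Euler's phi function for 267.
176

267 = 3 × 89
φ(n) = n × ∏(1 - 1/p) for each prime p dividing n
φ(267) = 267 × (1 - 1/3) × (1 - 1/89) = 176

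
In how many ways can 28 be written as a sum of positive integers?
3718

p(n) counts ways to write n as a sum of positive integers (order ignored).
Euler's pentagonal recurrence: p(k) = p(k-1) + p(k-2) - p(k-5) - p(k-7) + p(k-12) + p(k-15) - ... (offsets j(3j∓1)/2, signs ++--, p(0)=1, p(<0)=0).
DP table for k = 0..27: p(0)=1, p(1)=1, p(2)=2, p(3)=3, p(4)=5, p(5)=7, p(6)=11, p(7)=15, p(8)=22, p(9)=30, p(10)=42, p(11)=56, p(12)=77, p(13)=101, p(14)=135, p(15)=176, p(16)=231, p(17)=297, p(18)=385, p(19)=490, p(20)=627, p(21)=792, p(22)=1002, p(23)=1255, p(24)=1575, p(25)=1958, p(26)=2436, p(27)=3010.
Final step: p(28) = p(27) + p(26) - p(23) - p(21) + p(16) + p(13) - p(6) - p(2)
= 3010 + 2436 - 1255 - 792 + 231 + 101 - 11 - 2
= 3718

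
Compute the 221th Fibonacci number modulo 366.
155

Matrix identity: Q^n = [[F_(n+1), F_n], [F_n, F_(n-1)]] with Q = [[1,1],[1,0]].
n = 221 = 11011101₂. Square-and-multiply, entries mod 366:
Q^1 = [[1,1],[1,0]]
Q^3 = (Q^1)²·Q = [[3,2],[2,1]]
Q^6 = (Q^3)² = [[13,8],[8,5]]
Q^13 = (Q^6)²·Q = [[11,233],[233,144]]
Q^27 = (Q^13)²·Q = [[123,242],[242,247]]
Q^55 = (Q^27)²·Q = [[363,127],[127,236]]
Q^110 = (Q^55)² = [[34,311],[311,89]]
Q^221 = (Q^110)²·Q = [[344,155],[155,189]]
F_221 mod 366 = Q^221[0][1] = 155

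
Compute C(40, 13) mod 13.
3

Using Lucas' theorem:
Write n=40 and k=13 in base 13:
n in base 13: [3, 1]
k in base 13: [1, 0]
C(40,13) mod 13 = ∏ C(n_i, k_i) mod 13
Digit binomials (mod 13): C(3,1) = 3; C(1,0) = 1
Product: 3 × 1 = 3 ≡ 3 (mod 13)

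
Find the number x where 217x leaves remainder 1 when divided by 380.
373

gcd(217, 380) = 1, so the inverse exists.
Extended Euclidean algorithm on (380, 217):
380 = 1 × 217 + 163  ⟹  163 = (1)·380 + (-1)·217
217 = 1 × 163 + 54  ⟹  54 = (-1)·380 + (2)·217
163 = 3 × 54 + 1  ⟹  1 = (4)·380 + (-7)·217
So (-7)·217 ≡ 1 (mod 380), i.e. 217^(-1) ≡ -7 ≡ 373 (mod 380).
Check: 217 × 373 = 80941 ≡ 1 (mod 380)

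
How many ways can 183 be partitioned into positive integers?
896684817527

p(n) counts ways to write n as a sum of positive integers (order ignored).
Euler's pentagonal recurrence: p(k) = p(k-1) + p(k-2) - p(k-5) - p(k-7) + p(k-12) + p(k-15) - ... (offsets j(3j∓1)/2, signs ++--, p(0)=1, p(<0)=0).
DP table for k = 0..182: p(0)=1, p(1)=1, p(2)=2, p(3)=3, p(4)=5, p(5)=7, p(6)=11, p(7)=15, p(8)=22, p(9)=30, p(10)=42, p(11)=56, p(12)=77, p(13)=101, p(14)=135, p(15)=176, p(16)=231, p(17)=297, p(18)=385, p(19)=490, p(20)=627, p(21)=792, p(22)=1002, p(23)=1255, p(24)=1575, p(25)=1958, p(26)=2436, p(27)=3010, p(28)=3718, p(29)=4565, p(30)=5604, p(31)=6842, p(32)=8349, p(33)=10143, p(34)=12310, p(35)=14883, p(36)=17977, p(37)=21637, p(38)=26015, p(39)=31185, p(40)=37338, p(41)=44583, p(42)=53174, p(43)=63261, p(44)=75175, p(45)=89134, p(46)=105558, p(47)=124754, p(48)=147273, p(49)=173525, p(50)=204226, p(51)=239943, p(52)=281589, p(53)=329931, p(54)=386155, p(55)=451276, p(56)=526823, p(57)=614154, p(58)=715220, p(59)=831820, p(60)=966467, p(61)=1121505, p(62)=1300156, p(63)=1505499, p(64)=1741630, p(65)=2012558, p(66)=2323520, p(67)=2679689, p(68)=3087735, p(69)=3554345, p(70)=4087968, p(71)=4697205, p(72)=5392783, p(73)=6185689, p(74)=7089500, p(75)=8118264, p(76)=9289091, p(77)=10619863, p(78)=12132164, p(79)=13848650, p(80)=15796476, p(81)=18004327, p(82)=20506255, p(83)=23338469, p(84)=26543660, p(85)=30167357, p(86)=34262962, p(87)=38887673, p(88)=44108109, p(89)=49995925, p(90)=56634173, p(91)=64112359, p(92)=72533807, p(93)=82010177, p(94)=92669720, p(95)=104651419, p(96)=118114304, p(97)=133230930, p(98)=150198136, p(99)=169229875, p(100)=190569292, p(101)=214481126, p(102)=241265379, p(103)=271248950, p(104)=304801365, p(105)=342325709, p(106)=384276336, p(107)=431149389, p(108)=483502844, p(109)=541946240, p(110)=607163746, p(111)=679903203, p(112)=761002156, p(113)=851376628, p(114)=952050665, p(115)=1064144451, p(116)=1188908248, p(117)=1327710076, p(118)=1482074143, p(119)=1653668665, p(120)=1844349560, p(121)=2056148051, p(122)=2291320912, p(123)=2552338241, p(124)=2841940500, p(125)=3163127352, p(126)=3519222692, p(127)=3913864295, p(128)=4351078600, p(129)=4835271870, p(130)=5371315400, p(131)=5964539504, p(132)=6620830889, p(133)=7346629512, p(134)=8149040695, p(135)=9035836076, p(136)=10015581680, p(137)=11097645016, p(138)=12292341831, p(139)=13610949895, p(140)=15065878135, p(141)=16670689208, p(142)=18440293320, p(143)=20390982757, p(144)=22540654445, p(145)=24908858009, p(146)=27517052599, p(147)=30388671978, p(148)=33549419497, p(149)=37027355200, p(150)=40853235313, p(151)=45060624582, p(152)=49686288421, p(153)=54770336324, p(154)=60356673280, p(155)=66493182097, p(156)=73232243759, p(157)=80630964769, p(158)=88751778802, p(159)=97662728555, p(160)=107438159466, p(161)=118159068427, p(162)=129913904637, p(163)=142798995930, p(164)=156919475295, p(165)=172389800255, p(166)=189334822579, p(167)=207890420102, p(168)=228204732751, p(169)=250438925115, p(170)=274768617130, p(171)=301384802048, p(172)=330495499613, p(173)=362326859895, p(174)=397125074750, p(175)=435157697830, p(176)=476715857290, p(177)=522115831195, p(178)=571701605655, p(179)=625846753120, p(180)=684957390936, p(181)=749474411781, p(182)=819876908323.
Final step: p(183) = p(182) + p(181) - p(178) - p(176) + p(171) + p(168) - p(161) - p(157) + p(148) + p(143) - p(132) - p(126) + p(113) + p(106) - p(91) - p(83) + p(66) + p(57) - p(38) - p(28) + p(7)
= 819876908323 + 749474411781 - 571701605655 - 476715857290 + 301384802048 + 228204732751 - 118159068427 - 80630964769 + 33549419497 + 20390982757 - 6620830889 - 3519222692 + 851376628 + 384276336 - 64112359 - 23338469 + 2323520 + 614154 - 26015 - 3718 + 15
= 896684817527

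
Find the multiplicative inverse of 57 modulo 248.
161

gcd(57, 248) = 1, so the inverse exists.
Extended Euclidean algorithm on (248, 57):
248 = 4 × 57 + 20  ⟹  20 = (1)·248 + (-4)·57
57 = 2 × 20 + 17  ⟹  17 = (-2)·248 + (9)·57
20 = 1 × 17 + 3  ⟹  3 = (3)·248 + (-13)·57
17 = 5 × 3 + 2  ⟹  2 = (-17)·248 + (74)·57
3 = 1 × 2 + 1  ⟹  1 = (20)·248 + (-87)·57
So (-87)·57 ≡ 1 (mod 248), i.e. 57^(-1) ≡ -87 ≡ 161 (mod 248).
Check: 57 × 161 = 9177 ≡ 1 (mod 248)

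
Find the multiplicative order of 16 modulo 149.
37

149 is prime, so ord(16) divides φ(149) = 148.
Divisors of 148: 1, 2, 4, 37, 74, 148.
Repeated squaring: 16^1 ≡ 16, 16^2 ≡ 107, 16^4 ≡ 125, 16^8 ≡ 129, 16^16 ≡ 102, 16^32 ≡ 123, 16^64 ≡ 80, 16^128 ≡ 142 (mod 149).
Test 16^d mod 149 for each divisor d in increasing order:
16^1 ≡ 16
16^2 ≡ 107
16^4 ≡ 125
16^37 = 16^32·16^4·16^1 ≡ 1  ← first divisor giving 1
The order is 37.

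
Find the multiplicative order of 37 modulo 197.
49

197 is prime, so ord(37) divides φ(197) = 196.
Divisors of 196: 1, 2, 4, 7, 14, 28, 49, 98, 196.
Repeated squaring: 37^1 ≡ 37, 37^2 ≡ 187, 37^4 ≡ 100, 37^8 ≡ 150, 37^16 ≡ 42, 37^32 ≡ 188, 37^64 ≡ 81, 37^128 ≡ 60 (mod 197).
Test 37^d mod 197 for each divisor d in increasing order:
37^1 ≡ 37
37^2 ≡ 187
37^4 ≡ 100
37^7 = 37^4·37^2·37^1 ≡ 36
37^14 = 37^8·37^4·37^2 ≡ 114
37^28 = 37^16·37^8·37^4 ≡ 191
37^49 = 37^32·37^16·37^1 ≡ 1  ← first divisor giving 1
The order is 49.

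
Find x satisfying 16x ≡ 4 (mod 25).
x ≡ 19 (mod 25)

gcd(16, 25) = 1, which divides 4, so solutions exist.
Find 16^(-1) mod 25 by the extended Euclidean algorithm:
25 = 1 × 16 + 9  ⟹  9 = (1)·25 + (-1)·16
16 = 1 × 9 + 7  ⟹  7 = (-1)·25 + (2)·16
9 = 1 × 7 + 2  ⟹  2 = (2)·25 + (-3)·16
7 = 3 × 2 + 1  ⟹  1 = (-7)·25 + (11)·16
So (11)·16 ≡ 1 (mod 25), i.e. 16^(-1) ≡ 11 (mod 25).
x ≡ 11 × 4 = 44 ≡ 19 (mod 25).
Check: 16 × 19 = 304 ≡ 4 (mod 25).
Unique solution: x ≡ 19 (mod 25)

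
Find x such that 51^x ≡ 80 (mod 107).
23

Baby-step giant-step with step n = ⌈√107⌉ = 11.
Baby steps 51^j mod 107 (j:value) for j=0..10: 0:1, 1:51, 2:33, 3:78, 4:19, 5:6, 6:92, 7:91, 8:40, 9:7, 10:36.
Giant-step multiplier: 51^(-11) ≡ 51^(106-11) = 51^95 ≡ 63 (mod 107).
Giant steps γ_i = 80·63^i mod 107: γ_0=80, γ_1=11, γ_2=51 (in table at j=1).
x = i·n + j = 2·11 + 1 = 23.
Check: 51^23 ≡ 80 (mod 107).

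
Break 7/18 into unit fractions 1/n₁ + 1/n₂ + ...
1/3 + 1/18

Greedy algorithm:
7/18: ceiling(18/7) = 3, use 1/3
1/18: ceiling(18/1) = 18, use 1/18
Result: 7/18 = 1/3 + 1/18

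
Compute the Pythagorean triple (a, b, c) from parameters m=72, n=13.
(5015, 1872, 5353)

Euclid's formula: a = m² - n², b = 2mn, c = m² + n²
m = 72, n = 13
a = 72² - 13² = 5184 - 169 = 5015
b = 2 × 72 × 13 = 1872
c = 72² + 13² = 5184 + 169 = 5353
Verification: 5015² + 1872² = 25150225 + 3504384 = 28654609 = 5353² ✓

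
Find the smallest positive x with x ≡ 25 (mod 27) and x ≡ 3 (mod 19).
79

Using Chinese Remainder Theorem:
M = 27 × 19 = 513
M1 = 19, M2 = 27
y1 = 19^(-1) mod 27 = 10
y2 = 27^(-1) mod 19 = 12
x = (25×19×10 + 3×27×12) mod 513 = 79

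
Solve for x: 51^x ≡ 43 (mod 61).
11

Baby-step giant-step with step n = ⌈√61⌉ = 8.
Baby steps 51^j mod 61 (j:value) for j=0..7: 0:1, 1:51, 2:39, 3:37, 4:57, 5:40, 6:27, 7:35.
Giant-step multiplier: 51^(-8) ≡ 51^(60-8) = 51^52 ≡ 42 (mod 61).
Giant steps γ_i = 43·42^i mod 61: γ_0=43, γ_1=37 (in table at j=3).
x = i·n + j = 1·8 + 3 = 11.
Check: 51^11 ≡ 43 (mod 61).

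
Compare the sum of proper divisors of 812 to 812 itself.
abundant

Proper divisors of 812: sum = 1 + 2 + 4 + 7 + 14 + 28 + 29 + 58 + 116 + 203 + 406 = 868
Since 868 > 812, 812 is abundant.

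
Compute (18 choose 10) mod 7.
1

Using Lucas' theorem:
Write n=18 and k=10 in base 7:
n in base 7: [2, 4]
k in base 7: [1, 3]
C(18,10) mod 7 = ∏ C(n_i, k_i) mod 7
Digit binomials (mod 7): C(2,1) = 2; C(4,3) = 4
Product: 2 × 4 = 8 ≡ 1 (mod 7)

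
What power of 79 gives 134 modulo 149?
129

Baby-step giant-step with step n = ⌈√149⌉ = 13.
Baby steps 79^j mod 149 (j:value) for j=0..12: 0:1, 1:79, 2:132, 3:147, 4:140, 5:34, 6:4, 7:18, 8:81, 9:141, 10:113, 11:136, 12:16.
Giant-step multiplier: 79^(-13) ≡ 79^(148-13) = 79^135 ≡ 89 (mod 149).
Giant steps γ_i = 134·89^i mod 149: γ_0=134, γ_1=6, γ_2=87, γ_3=144, γ_4=2, γ_5=29, γ_6=48, γ_7=100, γ_8=109, γ_9=16 (in table at j=12).
x = i·n + j = 9·13 + 12 = 129.
Check: 79^129 ≡ 134 (mod 149).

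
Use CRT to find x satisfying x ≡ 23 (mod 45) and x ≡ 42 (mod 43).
1418

Using Chinese Remainder Theorem:
M = 45 × 43 = 1935
M1 = 43, M2 = 45
y1 = 43^(-1) mod 45 = 22
y2 = 45^(-1) mod 43 = 22
x = (23×43×22 + 42×45×22) mod 1935 = 1418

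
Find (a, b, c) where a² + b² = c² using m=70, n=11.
(4779, 1540, 5021)

Euclid's formula: a = m² - n², b = 2mn, c = m² + n²
m = 70, n = 11
a = 70² - 11² = 4900 - 121 = 4779
b = 2 × 70 × 11 = 1540
c = 70² + 11² = 4900 + 121 = 5021
Verification: 4779² + 1540² = 22838841 + 2371600 = 25210441 = 5021² ✓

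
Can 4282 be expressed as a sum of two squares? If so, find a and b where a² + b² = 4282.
41² + 51² (a=41, b=51)

Factorization: 4282 = 2 × 2141
By Fermat: n is sum of two squares iff every prime p ≡ 3 (mod 4) appears to even power.
All primes ≡ 3 (mod 4) appear to even power.
Search a = 0, 1, 2, … for 4282 - a² a perfect square: first hit at a = 41: 4282 - 1681 = 2601 = 51².
4282 = 41² + 51² = 1681 + 2601 ✓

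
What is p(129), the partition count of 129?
4835271870

p(n) counts ways to write n as a sum of positive integers (order ignored).
Euler's pentagonal recurrence: p(k) = p(k-1) + p(k-2) - p(k-5) - p(k-7) + p(k-12) + p(k-15) - ... (offsets j(3j∓1)/2, signs ++--, p(0)=1, p(<0)=0).
DP table for k = 0..128: p(0)=1, p(1)=1, p(2)=2, p(3)=3, p(4)=5, p(5)=7, p(6)=11, p(7)=15, p(8)=22, p(9)=30, p(10)=42, p(11)=56, p(12)=77, p(13)=101, p(14)=135, p(15)=176, p(16)=231, p(17)=297, p(18)=385, p(19)=490, p(20)=627, p(21)=792, p(22)=1002, p(23)=1255, p(24)=1575, p(25)=1958, p(26)=2436, p(27)=3010, p(28)=3718, p(29)=4565, p(30)=5604, p(31)=6842, p(32)=8349, p(33)=10143, p(34)=12310, p(35)=14883, p(36)=17977, p(37)=21637, p(38)=26015, p(39)=31185, p(40)=37338, p(41)=44583, p(42)=53174, p(43)=63261, p(44)=75175, p(45)=89134, p(46)=105558, p(47)=124754, p(48)=147273, p(49)=173525, p(50)=204226, p(51)=239943, p(52)=281589, p(53)=329931, p(54)=386155, p(55)=451276, p(56)=526823, p(57)=614154, p(58)=715220, p(59)=831820, p(60)=966467, p(61)=1121505, p(62)=1300156, p(63)=1505499, p(64)=1741630, p(65)=2012558, p(66)=2323520, p(67)=2679689, p(68)=3087735, p(69)=3554345, p(70)=4087968, p(71)=4697205, p(72)=5392783, p(73)=6185689, p(74)=7089500, p(75)=8118264, p(76)=9289091, p(77)=10619863, p(78)=12132164, p(79)=13848650, p(80)=15796476, p(81)=18004327, p(82)=20506255, p(83)=23338469, p(84)=26543660, p(85)=30167357, p(86)=34262962, p(87)=38887673, p(88)=44108109, p(89)=49995925, p(90)=56634173, p(91)=64112359, p(92)=72533807, p(93)=82010177, p(94)=92669720, p(95)=104651419, p(96)=118114304, p(97)=133230930, p(98)=150198136, p(99)=169229875, p(100)=190569292, p(101)=214481126, p(102)=241265379, p(103)=271248950, p(104)=304801365, p(105)=342325709, p(106)=384276336, p(107)=431149389, p(108)=483502844, p(109)=541946240, p(110)=607163746, p(111)=679903203, p(112)=761002156, p(113)=851376628, p(114)=952050665, p(115)=1064144451, p(116)=1188908248, p(117)=1327710076, p(118)=1482074143, p(119)=1653668665, p(120)=1844349560, p(121)=2056148051, p(122)=2291320912, p(123)=2552338241, p(124)=2841940500, p(125)=3163127352, p(126)=3519222692, p(127)=3913864295, p(128)=4351078600.
Final step: p(129) = p(128) + p(127) - p(124) - p(122) + p(117) + p(114) - p(107) - p(103) + p(94) + p(89) - p(78) - p(72) + p(59) + p(52) - p(37) - p(29) + p(12) + p(3)
= 4351078600 + 3913864295 - 2841940500 - 2291320912 + 1327710076 + 952050665 - 431149389 - 271248950 + 92669720 + 49995925 - 12132164 - 5392783 + 831820 + 281589 - 21637 - 4565 + 77 + 3
= 4835271870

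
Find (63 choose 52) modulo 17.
12

Using Lucas' theorem:
Write n=63 and k=52 in base 17:
n in base 17: [3, 12]
k in base 17: [3, 1]
C(63,52) mod 17 = ∏ C(n_i, k_i) mod 17
Digit binomials (mod 17): C(3,3) = 1; C(12,1) = 12
Product: 1 × 12 = 12 ≡ 12 (mod 17)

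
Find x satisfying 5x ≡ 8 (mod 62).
x ≡ 14 (mod 62)

gcd(5, 62) = 1, which divides 8, so solutions exist.
Find 5^(-1) mod 62 by the extended Euclidean algorithm:
62 = 12 × 5 + 2  ⟹  2 = (1)·62 + (-12)·5
5 = 2 × 2 + 1  ⟹  1 = (-2)·62 + (25)·5
So (25)·5 ≡ 1 (mod 62), i.e. 5^(-1) ≡ 25 (mod 62).
x ≡ 25 × 8 = 200 ≡ 14 (mod 62).
Check: 5 × 14 = 70 ≡ 8 (mod 62).
Unique solution: x ≡ 14 (mod 62)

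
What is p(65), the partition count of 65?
2012558

p(n) counts ways to write n as a sum of positive integers (order ignored).
Euler's pentagonal recurrence: p(k) = p(k-1) + p(k-2) - p(k-5) - p(k-7) + p(k-12) + p(k-15) - ... (offsets j(3j∓1)/2, signs ++--, p(0)=1, p(<0)=0).
DP table for k = 0..64: p(0)=1, p(1)=1, p(2)=2, p(3)=3, p(4)=5, p(5)=7, p(6)=11, p(7)=15, p(8)=22, p(9)=30, p(10)=42, p(11)=56, p(12)=77, p(13)=101, p(14)=135, p(15)=176, p(16)=231, p(17)=297, p(18)=385, p(19)=490, p(20)=627, p(21)=792, p(22)=1002, p(23)=1255, p(24)=1575, p(25)=1958, p(26)=2436, p(27)=3010, p(28)=3718, p(29)=4565, p(30)=5604, p(31)=6842, p(32)=8349, p(33)=10143, p(34)=12310, p(35)=14883, p(36)=17977, p(37)=21637, p(38)=26015, p(39)=31185, p(40)=37338, p(41)=44583, p(42)=53174, p(43)=63261, p(44)=75175, p(45)=89134, p(46)=105558, p(47)=124754, p(48)=147273, p(49)=173525, p(50)=204226, p(51)=239943, p(52)=281589, p(53)=329931, p(54)=386155, p(55)=451276, p(56)=526823, p(57)=614154, p(58)=715220, p(59)=831820, p(60)=966467, p(61)=1121505, p(62)=1300156, p(63)=1505499, p(64)=1741630.
Final step: p(65) = p(64) + p(63) - p(60) - p(58) + p(53) + p(50) - p(43) - p(39) + p(30) + p(25) - p(14) - p(8)
= 1741630 + 1505499 - 966467 - 715220 + 329931 + 204226 - 63261 - 31185 + 5604 + 1958 - 135 - 22
= 2012558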